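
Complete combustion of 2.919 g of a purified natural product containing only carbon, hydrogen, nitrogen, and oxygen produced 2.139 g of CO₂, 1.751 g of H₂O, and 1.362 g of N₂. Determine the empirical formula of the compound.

CH4N2O

mol C = 2.139 g CO₂ ÷ 44.009 g/mol = 0.048604 mol
mol H = 2 × 1.751 g H₂O ÷ 18.015 g/mol = 0.19439 mol
mol N = 2 × 1.362 g N₂ ÷ 28.014 g/mol = 0.097237 mol
mass O = 2.919 − (0.58378 + 0.19595 + 1.3620) = 0.77727 g → mol O = 0.77727 ÷ 15.999 = 0.048583 mol
Divide by the smallest (0.048583 mol): C 1.000, H 4.001, N 2.001, O 1.000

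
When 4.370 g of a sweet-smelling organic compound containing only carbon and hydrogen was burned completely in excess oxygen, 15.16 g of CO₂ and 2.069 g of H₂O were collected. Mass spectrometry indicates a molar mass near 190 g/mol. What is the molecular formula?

C15H10

mol C = 15.16 g CO₂ ÷ 44.009 g/mol = 0.34447 mol
mol H = 2 × 2.069 g H₂O ÷ 18.015 g/mol = 0.22970 mol
Divide by the smallest (0.22970 mol): C 1.500, H 1.000
Multiplying each by 2 gives whole numbers: C 3.00, H 2.00
Empirical formula: C3H2
Empirical-formula mass = 38.05 g/mol; 190 ÷ 38.05 ≈ 5, so the molecular formula is C15H10.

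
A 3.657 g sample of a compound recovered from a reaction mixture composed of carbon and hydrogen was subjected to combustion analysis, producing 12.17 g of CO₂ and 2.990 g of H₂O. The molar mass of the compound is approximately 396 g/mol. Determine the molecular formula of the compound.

C30H36

mol C = 12.17 g CO₂ ÷ 44.009 g/mol = 0.27653 mol
mol H = 2 × 2.990 g H₂O ÷ 18.015 g/mol = 0.33195 mol
Divide by the smallest (0.27653 mol): C 1.000, H 1.200
Multiplying each by 5 gives whole numbers: C 5.00, H 6.00
Empirical formula: C5H6
Empirical-formula mass = 66.10 g/mol; 396 ÷ 66.10 ≈ 6, so the molecular formula is C30H36.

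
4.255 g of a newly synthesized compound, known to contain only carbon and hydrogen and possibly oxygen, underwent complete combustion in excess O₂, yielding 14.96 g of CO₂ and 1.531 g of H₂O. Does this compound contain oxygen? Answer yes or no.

mol C = 14.96 g CO₂ ÷ 44.009 g/mol = 0.33993 mol
mol H = 2 × 1.531 g H₂O ÷ 18.015 g/mol = 0.16997 mol
C and H together account for 4.2542 g — essentially the entire 4.255 g sample — so the compound contains no oxygen.

no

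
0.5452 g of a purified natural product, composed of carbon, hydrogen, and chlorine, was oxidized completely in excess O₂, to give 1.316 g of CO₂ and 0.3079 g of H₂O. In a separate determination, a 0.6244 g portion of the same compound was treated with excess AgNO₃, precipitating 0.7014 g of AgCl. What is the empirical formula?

C7H8Cl

mol C = 1.316 g CO₂ ÷ 44.009 g/mol = 0.029903 mol
mol H = 2 × 0.3079 g H₂O ÷ 18.015 g/mol = 0.034183 mol
From the AgCl data: mol Cl per gram of compound = (0.7014 ÷ 143.318) ÷ 0.6244 = 0.0078379 mol/g, so in the 0.5452 g combustion sample mol Cl = 0.0042732 mol
Divide by the smallest (0.0042732 mol): C 6.998, H 7.999, Cl 1.000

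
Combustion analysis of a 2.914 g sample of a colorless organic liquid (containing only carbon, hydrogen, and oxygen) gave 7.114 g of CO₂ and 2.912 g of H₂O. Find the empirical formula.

mol C = 7.114 g CO₂ ÷ 44.009 g/mol = 0.16165 mol
mol H = 2 × 2.912 g H₂O ÷ 18.015 g/mol = 0.32329 mol
mass O = 2.914 − (1.9416 + 0.32587) = 0.64656 g → mol O = 0.64656 ÷ 15.999 = 0.040413 mol
Divide by the smallest (0.040413 mol): C 4.000, H 8.000, O 1.000

C4H8O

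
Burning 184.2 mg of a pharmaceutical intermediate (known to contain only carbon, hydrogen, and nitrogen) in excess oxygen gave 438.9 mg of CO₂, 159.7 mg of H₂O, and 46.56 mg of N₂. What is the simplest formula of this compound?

mol C = 0.4389 g CO₂ ÷ 44.009 g/mol = 0.0099730 mol
mol H = 2 × 0.1597 g H₂O ÷ 18.015 g/mol = 0.017730 mol
mol N = 2 × 0.04656 g N₂ ÷ 28.014 g/mol = 0.0033241 mol
Divide by the smallest (0.0033241 mol): C 3.000, H 5.334, N 1.000
Multiplying each by 3 gives whole numbers: C 9.00, H 16.00, N 3.00

C9H16N3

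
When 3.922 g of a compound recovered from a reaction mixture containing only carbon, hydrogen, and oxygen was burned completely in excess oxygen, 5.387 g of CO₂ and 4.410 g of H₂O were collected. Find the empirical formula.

mol C = 5.387 g CO₂ ÷ 44.009 g/mol = 0.12241 mol
mol H = 2 × 4.410 g H₂O ÷ 18.015 g/mol = 0.48959 mol
mass O = 3.922 − (1.4702 + 0.49351) = 1.9583 g → mol O = 1.9583 ÷ 15.999 = 0.12240 mol
Divide by the smallest (0.12240 mol): C 1.000, H 4.000, O 1.000

CH4O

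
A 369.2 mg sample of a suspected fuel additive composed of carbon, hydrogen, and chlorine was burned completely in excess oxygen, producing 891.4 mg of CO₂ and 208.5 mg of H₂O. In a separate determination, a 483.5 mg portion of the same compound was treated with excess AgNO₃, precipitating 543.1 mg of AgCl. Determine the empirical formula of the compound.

C7H8Cl

mol C = 0.8914 g CO₂ ÷ 44.009 g/mol = 0.020255 mol
mol H = 2 × 0.2085 g H₂O ÷ 18.015 g/mol = 0.023147 mol
From the AgCl data: mol Cl per gram of compound = (0.5431 ÷ 143.318) ÷ 0.4835 = 0.0078376 mol/g, so in the 0.3692 g combustion sample mol Cl = 0.0028936 mol
Divide by the smallest (0.0028936 mol): C 7.000, H 7.999, Cl 1.000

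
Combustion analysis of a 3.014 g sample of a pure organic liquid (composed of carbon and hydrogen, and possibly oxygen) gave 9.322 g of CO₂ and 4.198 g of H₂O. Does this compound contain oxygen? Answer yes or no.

no

mol C = 9.322 g CO₂ ÷ 44.009 g/mol = 0.21182 mol
mol H = 2 × 4.198 g H₂O ÷ 18.015 g/mol = 0.46606 mol
C and H together account for 3.0140 g — essentially the entire 3.014 g sample — so the compound contains no oxygen.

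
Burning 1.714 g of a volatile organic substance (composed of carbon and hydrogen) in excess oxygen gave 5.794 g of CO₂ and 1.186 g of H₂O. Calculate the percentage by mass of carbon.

mol C = 5.794 g CO₂ ÷ 44.009 g/mol = 0.13165 mol
mol H = 2 × 1.186 g H₂O ÷ 18.015 g/mol = 0.13167 mol
mass % C = 1.5813 g ÷ 1.714 g × 100%

92.26%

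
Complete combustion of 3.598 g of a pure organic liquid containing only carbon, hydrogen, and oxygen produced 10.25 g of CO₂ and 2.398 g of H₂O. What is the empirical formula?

C7H8O

mol C = 10.25 g CO₂ ÷ 44.009 g/mol = 0.23291 mol
mol H = 2 × 2.398 g H₂O ÷ 18.015 g/mol = 0.26622 mol
mass O = 3.598 − (2.7974 + 0.26835) = 0.53220 g → mol O = 0.53220 ÷ 15.999 = 0.033265 mol
Divide by the smallest (0.033265 mol): C 7.002, H 8.003, O 1.000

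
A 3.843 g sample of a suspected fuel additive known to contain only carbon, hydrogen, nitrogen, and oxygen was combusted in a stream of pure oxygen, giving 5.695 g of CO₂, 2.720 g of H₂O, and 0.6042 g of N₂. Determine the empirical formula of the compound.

C3H7NO2

mol C = 5.695 g CO₂ ÷ 44.009 g/mol = 0.12941 mol
mol H = 2 × 2.720 g H₂O ÷ 18.015 g/mol = 0.30197 mol
mol N = 2 × 0.6042 g N₂ ÷ 28.014 g/mol = 0.043136 mol
mass O = 3.843 − (1.5543 + 0.30439 + 0.60420) = 1.3801 g → mol O = 1.3801 ÷ 15.999 = 0.086263 mol
Divide by the smallest (0.043136 mol): C 3.000, H 7.000, N 1.000, O 2.000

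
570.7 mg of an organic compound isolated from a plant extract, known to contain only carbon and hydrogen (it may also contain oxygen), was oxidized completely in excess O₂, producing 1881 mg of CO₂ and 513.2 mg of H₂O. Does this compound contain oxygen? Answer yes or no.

mol C = 1.881 g CO₂ ÷ 44.009 g/mol = 0.042741 mol
mol H = 2 × 0.5132 g H₂O ÷ 18.015 g/mol = 0.056975 mol
C and H together account for 0.57080 g — essentially the entire 0.5707 g sample — so the compound contains no oxygen.

no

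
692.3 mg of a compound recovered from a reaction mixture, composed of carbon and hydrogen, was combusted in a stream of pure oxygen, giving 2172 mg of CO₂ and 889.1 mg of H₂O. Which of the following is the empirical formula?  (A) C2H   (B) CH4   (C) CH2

mol C = 2.172 g CO₂ ÷ 44.009 g/mol = 0.049354 mol
mol H = 2 × 0.8891 g H₂O ÷ 18.015 g/mol = 0.098707 mol
Divide by the smallest (0.049354 mol): C 1.000, H 2.000

(C) CH2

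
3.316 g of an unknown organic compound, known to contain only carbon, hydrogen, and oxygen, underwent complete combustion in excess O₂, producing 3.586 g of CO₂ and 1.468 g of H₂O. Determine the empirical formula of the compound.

C3H6O5

mol C = 3.586 g CO₂ ÷ 44.009 g/mol = 0.081483 mol
mol H = 2 × 1.468 g H₂O ÷ 18.015 g/mol = 0.16298 mol
mass O = 3.316 − (0.97870 + 0.16428) = 2.1730 g → mol O = 2.1730 ÷ 15.999 = 0.13582 mol
Divide by the smallest (0.081483 mol): C 1.000, H 2.000, O 1.667
Multiplying each by 3 gives whole numbers: C 3.00, H 6.00, O 5.00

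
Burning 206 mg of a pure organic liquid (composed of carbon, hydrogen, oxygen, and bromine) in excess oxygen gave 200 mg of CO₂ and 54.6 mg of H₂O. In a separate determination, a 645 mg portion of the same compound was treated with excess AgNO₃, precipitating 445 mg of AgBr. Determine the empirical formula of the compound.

mol C = 0.200 g CO₂ ÷ 44.009 g/mol = 0.004545 mol
mol H = 2 × 0.0546 g H₂O ÷ 18.015 g/mol = 0.006062 mol
From the AgBr data: mol Br per gram of compound = (0.445 ÷ 187.772) ÷ 0.645 = 0.003674 mol/g, so in the 0.206 g combustion sample mol Br = 0.0007569 mol
mass O = 0.206 − (0.05458 + 0.006110 + 0.06048) = 0.08483 g → mol O = 0.08483 ÷ 15.999 = 0.005302 mol
Divide by the smallest (0.0007569 mol): C 6.004, H 8.009, Br 1.000, O 7.005

C6H8BrO7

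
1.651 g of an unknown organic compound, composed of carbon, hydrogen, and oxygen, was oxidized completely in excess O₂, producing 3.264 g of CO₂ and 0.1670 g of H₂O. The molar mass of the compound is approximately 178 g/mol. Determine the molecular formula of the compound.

C8H2O5

mol C = 3.264 g CO₂ ÷ 44.009 g/mol = 0.074167 mol
mol H = 2 × 0.1670 g H₂O ÷ 18.015 g/mol = 0.018540 mol
mass O = 1.651 − (0.89082 + 0.018688) = 0.74150 g → mol O = 0.74150 ÷ 15.999 = 0.046346 mol
Divide by the smallest (0.018540 mol): C 4.000, H 1.000, O 2.500
Multiplying each by 2 gives whole numbers: C 8.00, H 2.00, O 5.00
Empirical formula: C8H2O5
Empirical-formula mass = 178.10 g/mol; 178 ÷ 178.10 ≈ 1, so the molecular formula is C8H2O5.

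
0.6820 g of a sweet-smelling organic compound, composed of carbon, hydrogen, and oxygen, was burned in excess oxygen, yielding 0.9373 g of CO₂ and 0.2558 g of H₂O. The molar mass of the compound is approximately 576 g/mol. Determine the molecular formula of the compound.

C18H24O21

mol C = 0.9373 g CO₂ ÷ 44.009 g/mol = 0.021298 mol
mol H = 2 × 0.2558 g H₂O ÷ 18.015 g/mol = 0.028399 mol
mass O = 0.6820 − (0.25581 + 0.028626) = 0.39756 g → mol O = 0.39756 ÷ 15.999 = 0.024849 mol
Divide by the smallest (0.021298 mol): C 1.000, H 1.333, O 1.167
Multiplying each by 6 gives whole numbers: C 6.00, H 8.00, O 7.00
Empirical formula: C6H8O7
Empirical-formula mass = 192.12 g/mol; 576 ÷ 192.12 ≈ 3, so the molecular formula is C18H24O21.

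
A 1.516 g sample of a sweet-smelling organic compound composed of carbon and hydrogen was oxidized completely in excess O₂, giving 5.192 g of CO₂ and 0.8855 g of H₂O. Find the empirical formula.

C6H5

mol C = 5.192 g CO₂ ÷ 44.009 g/mol = 0.11798 mol
mol H = 2 × 0.8855 g H₂O ÷ 18.015 g/mol = 0.098307 mol
Divide by the smallest (0.098307 mol): C 1.200, H 1.000
Multiplying each by 5 gives whole numbers: C 6.00, H 5.00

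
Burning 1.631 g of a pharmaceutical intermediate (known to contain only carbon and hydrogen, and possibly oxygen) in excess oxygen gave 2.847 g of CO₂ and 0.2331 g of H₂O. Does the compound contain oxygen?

yes

mol C = 2.847 g CO₂ ÷ 44.009 g/mol = 0.064691 mol
mol H = 2 × 0.2331 g H₂O ÷ 18.015 g/mol = 0.025878 mol
C and H account for only 0.80309 g of the 1.631 g sample; the remaining 0.82791 g must be oxygen.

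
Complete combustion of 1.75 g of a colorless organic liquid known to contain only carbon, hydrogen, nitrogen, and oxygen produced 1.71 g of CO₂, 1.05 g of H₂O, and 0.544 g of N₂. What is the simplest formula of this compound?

mol C = 1.71 g CO₂ ÷ 44.009 g/mol = 0.03886 mol
mol H = 2 × 1.05 g H₂O ÷ 18.015 g/mol = 0.1166 mol
mol N = 2 × 0.544 g N₂ ÷ 28.014 g/mol = 0.03884 mol
mass O = 1.75 − (0.4667 + 0.1175 + 0.5440) = 0.6218 g → mol O = 0.6218 ÷ 15.999 = 0.03887 mol
Divide by the smallest (0.03884 mol): C 1.000, H 3.001, N 1.000, O 1.001

CH3NO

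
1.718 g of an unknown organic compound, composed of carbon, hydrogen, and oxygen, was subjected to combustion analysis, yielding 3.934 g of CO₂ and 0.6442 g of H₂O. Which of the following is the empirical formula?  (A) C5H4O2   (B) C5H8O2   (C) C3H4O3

(A) C5H4O2

mol C = 3.934 g CO₂ ÷ 44.009 g/mol = 0.089391 mol
mol H = 2 × 0.6442 g H₂O ÷ 18.015 g/mol = 0.071518 mol
mass O = 1.718 − (1.0737 + 0.072090) = 0.57224 g → mol O = 0.57224 ÷ 15.999 = 0.035767 mol
Divide by the smallest (0.035767 mol): C 2.499, H 2.000, O 1.000
Multiplying each by 2 gives whole numbers: C 5.00, H 4.00, O 2.00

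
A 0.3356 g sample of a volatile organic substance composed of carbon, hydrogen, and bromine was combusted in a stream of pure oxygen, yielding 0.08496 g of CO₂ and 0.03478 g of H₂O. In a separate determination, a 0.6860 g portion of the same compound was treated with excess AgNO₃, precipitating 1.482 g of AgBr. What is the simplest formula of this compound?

mol C = 0.08496 g CO₂ ÷ 44.009 g/mol = 0.0019305 mol
mol H = 2 × 0.03478 g H₂O ÷ 18.015 g/mol = 0.0038612 mol
From the AgBr data: mol Br per gram of compound = (1.482 ÷ 187.772) ÷ 0.6860 = 0.011505 mol/g, so in the 0.3356 g combustion sample mol Br = 0.0038611 mol
Divide by the smallest (0.0019305 mol): C 1.000, H 2.000, Br 2.000

CH2Br2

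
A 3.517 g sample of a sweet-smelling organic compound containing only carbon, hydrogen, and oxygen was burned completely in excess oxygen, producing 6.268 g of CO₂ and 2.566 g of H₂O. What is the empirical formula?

mol C = 6.268 g CO₂ ÷ 44.009 g/mol = 0.14243 mol
mol H = 2 × 2.566 g H₂O ÷ 18.015 g/mol = 0.28487 mol
mass O = 3.517 − (1.7107 + 0.28715) = 1.5192 g → mol O = 1.5192 ÷ 15.999 = 0.094954 mol
Divide by the smallest (0.094954 mol): C 1.500, H 3.000, O 1.000
Multiplying each by 2 gives whole numbers: C 3.00, H 6.00, O 2.00

C3H6O2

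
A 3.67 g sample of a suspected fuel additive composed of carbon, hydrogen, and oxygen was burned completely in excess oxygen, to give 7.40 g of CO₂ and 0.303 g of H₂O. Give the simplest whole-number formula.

C5HO3

mol C = 7.40 g CO₂ ÷ 44.009 g/mol = 0.1681 mol
mol H = 2 × 0.303 g H₂O ÷ 18.015 g/mol = 0.03364 mol
mass O = 3.67 − (2.020 + 0.03391) = 1.616 g → mol O = 1.616 ÷ 15.999 = 0.1010 mol
Divide by the smallest (0.03364 mol): C 4.999, H 1.000, O 3.004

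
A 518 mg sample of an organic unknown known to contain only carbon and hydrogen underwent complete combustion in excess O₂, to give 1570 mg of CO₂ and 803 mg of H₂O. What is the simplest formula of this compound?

mol C = 1.57 g CO₂ ÷ 44.009 g/mol = 0.03567 mol
mol H = 2 × 0.803 g H₂O ÷ 18.015 g/mol = 0.08915 mol
Divide by the smallest (0.03567 mol): C 1.000, H 2.499
Multiplying each by 2 gives whole numbers: C 2.00, H 5.00

C2H5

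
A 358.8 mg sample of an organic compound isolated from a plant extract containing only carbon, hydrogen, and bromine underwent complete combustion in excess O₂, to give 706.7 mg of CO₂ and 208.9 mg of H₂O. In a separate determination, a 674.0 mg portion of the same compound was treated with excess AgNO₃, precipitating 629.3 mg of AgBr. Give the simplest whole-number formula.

C9H13Br

mol C = 0.7067 g CO₂ ÷ 44.009 g/mol = 0.016058 mol
mol H = 2 × 0.2089 g H₂O ÷ 18.015 g/mol = 0.023192 mol
From the AgBr data: mol Br per gram of compound = (0.6293 ÷ 187.772) ÷ 0.6740 = 0.0049724 mol/g, so in the 0.3588 g combustion sample mol Br = 0.0017841 mol
Divide by the smallest (0.0017841 mol): C 9.001, H 12.999, Br 1.000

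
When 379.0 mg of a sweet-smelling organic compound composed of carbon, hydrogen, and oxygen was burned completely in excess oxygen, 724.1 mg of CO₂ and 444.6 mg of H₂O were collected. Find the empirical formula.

C2H6O

mol C = 0.7241 g CO₂ ÷ 44.009 g/mol = 0.016453 mol
mol H = 2 × 0.4446 g H₂O ÷ 18.015 g/mol = 0.049359 mol
mass O = 0.3790 − (0.19762 + 0.049754) = 0.13162 g → mol O = 0.13162 ÷ 15.999 = 0.0082270 mol
Divide by the smallest (0.0082270 mol): C 2.000, H 6.000, O 1.000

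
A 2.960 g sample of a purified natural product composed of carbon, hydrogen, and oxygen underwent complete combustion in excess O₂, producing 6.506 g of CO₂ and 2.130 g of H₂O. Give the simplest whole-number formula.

mol C = 6.506 g CO₂ ÷ 44.009 g/mol = 0.14783 mol
mol H = 2 × 2.130 g H₂O ÷ 18.015 g/mol = 0.23647 mol
mass O = 2.960 − (1.7756 + 0.23836) = 0.94601 g → mol O = 0.94601 ÷ 15.999 = 0.059129 mol
Divide by the smallest (0.059129 mol): C 2.500, H 3.999, O 1.000
Multiplying each by 2 gives whole numbers: C 5.00, H 8.00, O 2.00

C5H8O2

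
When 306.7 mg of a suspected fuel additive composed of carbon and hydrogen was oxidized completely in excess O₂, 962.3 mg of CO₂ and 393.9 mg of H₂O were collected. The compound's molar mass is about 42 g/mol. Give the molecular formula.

C3H6

mol C = 0.9623 g CO₂ ÷ 44.009 g/mol = 0.021866 mol
mol H = 2 × 0.3939 g H₂O ÷ 18.015 g/mol = 0.043730 mol
Divide by the smallest (0.021866 mol): C 1.000, H 2.000
Empirical formula: CH2
Empirical-formula mass = 14.03 g/mol; 42 ÷ 14.03 ≈ 3, so the molecular formula is C3H6.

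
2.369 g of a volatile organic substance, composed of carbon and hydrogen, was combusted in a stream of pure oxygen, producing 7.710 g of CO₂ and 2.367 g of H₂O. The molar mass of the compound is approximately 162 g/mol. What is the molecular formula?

mol C = 7.710 g CO₂ ÷ 44.009 g/mol = 0.17519 mol
mol H = 2 × 2.367 g H₂O ÷ 18.015 g/mol = 0.26278 mol
Divide by the smallest (0.17519 mol): C 1.000, H 1.500
Multiplying each by 2 gives whole numbers: C 2.00, H 3.00
Empirical formula: C2H3
Empirical-formula mass = 27.05 g/mol; 162 ÷ 27.05 ≈ 6, so the molecular formula is C12H18.

C12H18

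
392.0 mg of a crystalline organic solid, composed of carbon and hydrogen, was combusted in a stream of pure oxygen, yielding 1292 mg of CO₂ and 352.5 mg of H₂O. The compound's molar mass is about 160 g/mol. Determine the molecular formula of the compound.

mol C = 1.292 g CO₂ ÷ 44.009 g/mol = 0.029358 mol
mol H = 2 × 0.3525 g H₂O ÷ 18.015 g/mol = 0.039134 mol
Divide by the smallest (0.029358 mol): C 1.000, H 1.333
Multiplying each by 3 gives whole numbers: C 3.00, H 4.00
Empirical formula: C3H4
Empirical-formula mass = 40.06 g/mol; 160 ÷ 40.06 ≈ 4, so the molecular formula is C12H16.

C12H16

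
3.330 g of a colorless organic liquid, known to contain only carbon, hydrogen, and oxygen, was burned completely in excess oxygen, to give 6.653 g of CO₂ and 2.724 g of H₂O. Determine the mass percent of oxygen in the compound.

36.32%

mol C = 6.653 g CO₂ ÷ 44.009 g/mol = 0.15117 mol
mol H = 2 × 2.724 g H₂O ÷ 18.015 g/mol = 0.30241 mol
mass O = 3.330 − (1.8157 + 0.30483) = 1.2094 g → mol O = 1.2094 ÷ 15.999 = 0.075593 mol
mass % O = 1.2094 g ÷ 3.330 g × 100%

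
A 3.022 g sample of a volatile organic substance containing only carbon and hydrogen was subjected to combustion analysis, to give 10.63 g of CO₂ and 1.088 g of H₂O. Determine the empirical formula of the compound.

mol C = 10.63 g CO₂ ÷ 44.009 g/mol = 0.24154 mol
mol H = 2 × 1.088 g H₂O ÷ 18.015 g/mol = 0.12079 mol
Divide by the smallest (0.12079 mol): C 2.000, H 1.000

C2H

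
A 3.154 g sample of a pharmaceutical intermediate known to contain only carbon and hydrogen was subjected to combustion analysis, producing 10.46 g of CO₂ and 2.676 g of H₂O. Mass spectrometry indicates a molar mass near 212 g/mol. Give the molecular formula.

mol C = 10.46 g CO₂ ÷ 44.009 g/mol = 0.23768 mol
mol H = 2 × 2.676 g H₂O ÷ 18.015 g/mol = 0.29709 mol
Divide by the smallest (0.23768 mol): C 1.000, H 1.250
Multiplying each by 4 gives whole numbers: C 4.00, H 5.00
Empirical formula: C4H5
Empirical-formula mass = 53.08 g/mol; 212 ÷ 53.08 ≈ 4, so the molecular formula is C16H20.

C16H20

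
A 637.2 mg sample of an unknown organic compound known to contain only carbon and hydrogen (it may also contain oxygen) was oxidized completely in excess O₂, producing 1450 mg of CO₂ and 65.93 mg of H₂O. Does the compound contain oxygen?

mol C = 1.450 g CO₂ ÷ 44.009 g/mol = 0.032948 mol
mol H = 2 × 0.06593 g H₂O ÷ 18.015 g/mol = 0.0073195 mol
C and H account for only 0.40311 g of the 0.6372 g sample; the remaining 0.23409 g must be oxygen.

yes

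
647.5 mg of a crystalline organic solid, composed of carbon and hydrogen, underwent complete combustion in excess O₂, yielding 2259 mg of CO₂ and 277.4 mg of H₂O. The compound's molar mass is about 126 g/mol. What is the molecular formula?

C10H6

mol C = 2.259 g CO₂ ÷ 44.009 g/mol = 0.051330 mol
mol H = 2 × 0.2774 g H₂O ÷ 18.015 g/mol = 0.030797 mol
Divide by the smallest (0.030797 mol): C 1.667, H 1.000
Multiplying each by 3 gives whole numbers: C 5.00, H 3.00
Empirical formula: C5H3
Empirical-formula mass = 63.08 g/mol; 126 ÷ 63.08 ≈ 2, so the molecular formula is C10H6.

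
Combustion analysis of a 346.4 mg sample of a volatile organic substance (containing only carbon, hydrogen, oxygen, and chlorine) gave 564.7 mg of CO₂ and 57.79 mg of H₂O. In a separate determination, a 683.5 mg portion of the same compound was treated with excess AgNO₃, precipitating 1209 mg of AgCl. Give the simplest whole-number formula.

C6H3Cl2O

mol C = 0.5647 g CO₂ ÷ 44.009 g/mol = 0.012831 mol
mol H = 2 × 0.05779 g H₂O ÷ 18.015 g/mol = 0.0064158 mol
From the AgCl data: mol Cl per gram of compound = (1.209 ÷ 143.318) ÷ 0.6835 = 0.012342 mol/g, so in the 0.3464 g combustion sample mol Cl = 0.0042753 mol
mass O = 0.3464 − (0.15412 + 0.0064671 + 0.15156) = 0.034255 g → mol O = 0.034255 ÷ 15.999 = 0.0021411 mol
Divide by the smallest (0.0021411 mol): C 5.993, H 2.996, Cl 1.997, O 1.000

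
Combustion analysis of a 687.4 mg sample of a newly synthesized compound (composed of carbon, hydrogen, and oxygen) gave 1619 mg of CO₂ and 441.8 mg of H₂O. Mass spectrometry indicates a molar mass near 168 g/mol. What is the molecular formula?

C9H12O3

mol C = 1.619 g CO₂ ÷ 44.009 g/mol = 0.036788 mol
mol H = 2 × 0.4418 g H₂O ÷ 18.015 g/mol = 0.049048 mol
mass O = 0.6874 − (0.44186 + 0.049440) = 0.19610 g → mol O = 0.19610 ÷ 15.999 = 0.012257 mol
Divide by the smallest (0.012257 mol): C 3.001, H 4.002, O 1.000
Empirical formula: C3H4O
Empirical-formula mass = 56.06 g/mol; 168 ÷ 56.06 ≈ 3, so the molecular formula is C9H12O3.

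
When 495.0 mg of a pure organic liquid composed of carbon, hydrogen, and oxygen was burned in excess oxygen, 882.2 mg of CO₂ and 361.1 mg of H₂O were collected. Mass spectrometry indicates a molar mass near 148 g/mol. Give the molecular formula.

mol C = 0.8822 g CO₂ ÷ 44.009 g/mol = 0.020046 mol
mol H = 2 × 0.3611 g H₂O ÷ 18.015 g/mol = 0.040089 mol
mass O = 0.4950 − (0.24077 + 0.040410) = 0.21382 g → mol O = 0.21382 ÷ 15.999 = 0.013365 mol
Divide by the smallest (0.013365 mol): C 1.500, H 3.000, O 1.000
Multiplying each by 2 gives whole numbers: C 3.00, H 6.00, O 2.00
Empirical formula: C3H6O2
Empirical-formula mass = 74.08 g/mol; 148 ÷ 74.08 ≈ 2, so the molecular formula is C6H12O4.

C6H12O4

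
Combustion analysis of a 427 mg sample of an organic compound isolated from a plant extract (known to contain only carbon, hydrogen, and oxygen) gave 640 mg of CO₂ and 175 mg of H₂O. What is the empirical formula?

C3H4O3

mol C = 0.640 g CO₂ ÷ 44.009 g/mol = 0.01454 mol
mol H = 2 × 0.175 g H₂O ÷ 18.015 g/mol = 0.01943 mol
mass O = 0.427 − (0.1747 + 0.01958) = 0.2327 g → mol O = 0.2327 ÷ 15.999 = 0.01455 mol
Divide by the smallest (0.01454 mol): C 1.000, H 1.336, O 1.000
Multiplying each by 3 gives whole numbers: C 3.00, H 4.01, O 3.00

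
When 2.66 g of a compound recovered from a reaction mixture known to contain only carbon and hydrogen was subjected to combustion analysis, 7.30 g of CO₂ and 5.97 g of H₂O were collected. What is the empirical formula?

mol C = 7.30 g CO₂ ÷ 44.009 g/mol = 0.1659 mol
mol H = 2 × 5.97 g H₂O ÷ 18.015 g/mol = 0.6628 mol
Divide by the smallest (0.1659 mol): C 1.000, H 3.996

CH4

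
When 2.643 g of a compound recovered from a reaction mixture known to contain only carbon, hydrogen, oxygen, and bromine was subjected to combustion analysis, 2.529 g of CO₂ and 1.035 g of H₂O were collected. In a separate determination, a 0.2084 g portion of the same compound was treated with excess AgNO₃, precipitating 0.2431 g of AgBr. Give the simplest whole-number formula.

C7H14Br2O4

mol C = 2.529 g CO₂ ÷ 44.009 g/mol = 0.057466 mol
mol H = 2 × 1.035 g H₂O ÷ 18.015 g/mol = 0.11490 mol
From the AgBr data: mol Br per gram of compound = (0.2431 ÷ 187.772) ÷ 0.2084 = 0.0062124 mol/g, so in the 2.643 g combustion sample mol Br = 0.016419 mol
mass O = 2.643 − (0.69022 + 0.11582 + 1.3120) = 0.52499 g → mol O = 0.52499 ÷ 15.999 = 0.032814 mol
Divide by the smallest (0.016419 mol): C 3.500, H 6.998, Br 1.000, O 1.999
Multiplying each by 2 gives whole numbers: C 7.00, H 14.00, Br 2.00, O 4.00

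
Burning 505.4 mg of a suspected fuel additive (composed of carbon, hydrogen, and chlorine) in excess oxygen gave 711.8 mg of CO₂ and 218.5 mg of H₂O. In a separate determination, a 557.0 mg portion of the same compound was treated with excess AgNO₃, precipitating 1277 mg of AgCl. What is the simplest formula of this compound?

mol C = 0.7118 g CO₂ ÷ 44.009 g/mol = 0.016174 mol
mol H = 2 × 0.2185 g H₂O ÷ 18.015 g/mol = 0.024258 mol
From the AgCl data: mol Cl per gram of compound = (1.277 ÷ 143.318) ÷ 0.5570 = 0.015997 mol/g, so in the 0.5054 g combustion sample mol Cl = 0.0080848 mol
Divide by the smallest (0.0080848 mol): C 2.001, H 3.000, Cl 1.000

C2H3Cl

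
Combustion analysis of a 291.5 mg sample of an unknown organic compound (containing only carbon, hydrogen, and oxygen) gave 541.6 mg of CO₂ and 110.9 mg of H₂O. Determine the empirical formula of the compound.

C3H3O2

mol C = 0.5416 g CO₂ ÷ 44.009 g/mol = 0.012307 mol
mol H = 2 × 0.1109 g H₂O ÷ 18.015 g/mol = 0.012312 mol
mass O = 0.2915 − (0.14781 + 0.012410) = 0.13128 g → mol O = 0.13128 ÷ 15.999 = 0.0082052 mol
Divide by the smallest (0.0082052 mol): C 1.500, H 1.501, O 1.000
Multiplying each by 2 gives whole numbers: C 3.00, H 3.00, O 2.00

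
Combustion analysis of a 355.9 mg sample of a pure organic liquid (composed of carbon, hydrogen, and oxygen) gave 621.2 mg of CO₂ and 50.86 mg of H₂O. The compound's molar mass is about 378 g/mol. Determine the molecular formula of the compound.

mol C = 0.6212 g CO₂ ÷ 44.009 g/mol = 0.014115 mol
mol H = 2 × 0.05086 g H₂O ÷ 18.015 g/mol = 0.0056464 mol
mass O = 0.3559 − (0.16954 + 0.0056916) = 0.18067 g → mol O = 0.18067 ÷ 15.999 = 0.011293 mol
Divide by the smallest (0.0056464 mol): C 2.500, H 1.000, O 2.000
Multiplying each by 2 gives whole numbers: C 5.00, H 2.00, O 4.00
Empirical formula: C5H2O4
Empirical-formula mass = 126.07 g/mol; 378 ÷ 126.07 ≈ 3, so the molecular formula is C15H6O12.

C15H6O12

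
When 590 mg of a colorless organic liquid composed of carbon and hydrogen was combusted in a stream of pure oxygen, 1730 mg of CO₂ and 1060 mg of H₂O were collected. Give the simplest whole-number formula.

mol C = 1.73 g CO₂ ÷ 44.009 g/mol = 0.03931 mol
mol H = 2 × 1.06 g H₂O ÷ 18.015 g/mol = 0.1177 mol
Divide by the smallest (0.03931 mol): C 1.000, H 2.994

CH3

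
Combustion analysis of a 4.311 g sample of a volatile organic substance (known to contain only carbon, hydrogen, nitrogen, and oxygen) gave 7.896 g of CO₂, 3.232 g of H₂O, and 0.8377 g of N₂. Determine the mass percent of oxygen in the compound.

22.19%

mol C = 7.896 g CO₂ ÷ 44.009 g/mol = 0.17942 mol
mol H = 2 × 3.232 g H₂O ÷ 18.015 g/mol = 0.35881 mol
mol N = 2 × 0.8377 g N₂ ÷ 28.014 g/mol = 0.059806 mol
mass O = 4.311 − (2.1550 + 0.36168 + 0.83770) = 0.95663 g → mol O = 0.95663 ÷ 15.999 = 0.059793 mol
mass % O = 0.95663 g ÷ 4.311 g × 100%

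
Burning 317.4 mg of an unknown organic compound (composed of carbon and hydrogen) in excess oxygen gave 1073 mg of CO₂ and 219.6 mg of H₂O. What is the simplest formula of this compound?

mol C = 1.073 g CO₂ ÷ 44.009 g/mol = 0.024381 mol
mol H = 2 × 0.2196 g H₂O ÷ 18.015 g/mol = 0.024380 mol
Divide by the smallest (0.024380 mol): C 1.000, H 1.000

CH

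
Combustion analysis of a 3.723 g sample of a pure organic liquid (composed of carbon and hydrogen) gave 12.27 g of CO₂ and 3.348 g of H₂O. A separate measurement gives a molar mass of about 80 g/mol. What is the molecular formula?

mol C = 12.27 g CO₂ ÷ 44.009 g/mol = 0.27881 mol
mol H = 2 × 3.348 g H₂O ÷ 18.015 g/mol = 0.37169 mol
Divide by the smallest (0.27881 mol): C 1.000, H 1.333
Multiplying each by 3 gives whole numbers: C 3.00, H 4.00
Empirical formula: C3H4
Empirical-formula mass = 40.06 g/mol; 80 ÷ 40.06 ≈ 2, so the molecular formula is C6H8.

C6H8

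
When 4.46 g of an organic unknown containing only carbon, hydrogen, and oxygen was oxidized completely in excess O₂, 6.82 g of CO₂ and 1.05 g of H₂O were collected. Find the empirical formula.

C4H3O4

mol C = 6.82 g CO₂ ÷ 44.009 g/mol = 0.1550 mol
mol H = 2 × 1.05 g H₂O ÷ 18.015 g/mol = 0.1166 mol
mass O = 4.46 − (1.861 + 0.1175) = 2.481 g → mol O = 2.481 ÷ 15.999 = 0.1551 mol
Divide by the smallest (0.1166 mol): C 1.329, H 1.000, O 1.330
Multiplying each by 3 gives whole numbers: C 3.99, H 3.00, O 3.99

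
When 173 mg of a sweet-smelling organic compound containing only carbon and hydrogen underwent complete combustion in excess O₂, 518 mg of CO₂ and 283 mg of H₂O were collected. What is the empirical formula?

mol C = 0.518 g CO₂ ÷ 44.009 g/mol = 0.01177 mol
mol H = 2 × 0.283 g H₂O ÷ 18.015 g/mol = 0.03142 mol
Divide by the smallest (0.01177 mol): C 1.000, H 2.669
Multiplying each by 3 gives whole numbers: C 3.00, H 8.01

C3H8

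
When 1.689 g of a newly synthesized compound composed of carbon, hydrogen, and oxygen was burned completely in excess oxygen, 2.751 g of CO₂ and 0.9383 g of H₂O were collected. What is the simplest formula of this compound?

C6H10O5

mol C = 2.751 g CO₂ ÷ 44.009 g/mol = 0.062510 mol
mol H = 2 × 0.9383 g H₂O ÷ 18.015 g/mol = 0.10417 mol
mass O = 1.689 − (0.75081 + 0.10500) = 0.83319 g → mol O = 0.83319 ÷ 15.999 = 0.052078 mol
Divide by the smallest (0.052078 mol): C 1.200, H 2.000, O 1.000
Multiplying each by 5 gives whole numbers: C 6.00, H 10.00, O 5.00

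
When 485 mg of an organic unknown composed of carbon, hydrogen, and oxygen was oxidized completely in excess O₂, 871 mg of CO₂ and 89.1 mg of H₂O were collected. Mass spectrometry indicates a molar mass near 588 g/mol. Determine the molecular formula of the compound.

C24H12O18

mol C = 0.871 g CO₂ ÷ 44.009 g/mol = 0.01979 mol
mol H = 2 × 0.0891 g H₂O ÷ 18.015 g/mol = 0.009892 mol
mass O = 0.485 − (0.2377 + 0.009971) = 0.2373 g → mol O = 0.2373 ÷ 15.999 = 0.01483 mol
Divide by the smallest (0.009892 mol): C 2.001, H 1.000, O 1.500
Multiplying each by 2 gives whole numbers: C 4.00, H 2.00, O 3.00
Empirical formula: C4H2O3
Empirical-formula mass = 98.06 g/mol; 588 ÷ 98.06 ≈ 6, so the molecular formula is C24H12O18.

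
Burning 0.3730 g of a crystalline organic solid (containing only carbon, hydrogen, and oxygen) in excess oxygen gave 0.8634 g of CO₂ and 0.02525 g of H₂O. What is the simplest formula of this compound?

mol C = 0.8634 g CO₂ ÷ 44.009 g/mol = 0.019619 mol
mol H = 2 × 0.02525 g H₂O ÷ 18.015 g/mol = 0.0028032 mol
mass O = 0.3730 − (0.23564 + 0.0028256) = 0.13453 g → mol O = 0.13453 ÷ 15.999 = 0.0084089 mol
Divide by the smallest (0.0028032 mol): C 6.999, H 1.000, O 3.000

C7HO3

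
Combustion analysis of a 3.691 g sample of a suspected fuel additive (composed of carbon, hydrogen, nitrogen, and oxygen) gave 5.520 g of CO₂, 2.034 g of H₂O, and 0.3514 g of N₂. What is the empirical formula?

C5H9NO4

mol C = 5.520 g CO₂ ÷ 44.009 g/mol = 0.12543 mol
mol H = 2 × 2.034 g H₂O ÷ 18.015 g/mol = 0.22581 mol
mol N = 2 × 0.3514 g N₂ ÷ 28.014 g/mol = 0.025087 mol
mass O = 3.691 − (1.5065 + 0.22762 + 0.35140) = 1.6055 g → mol O = 1.6055 ÷ 15.999 = 0.10035 mol
Divide by the smallest (0.025087 mol): C 5.000, H 9.001, N 1.000, O 4.000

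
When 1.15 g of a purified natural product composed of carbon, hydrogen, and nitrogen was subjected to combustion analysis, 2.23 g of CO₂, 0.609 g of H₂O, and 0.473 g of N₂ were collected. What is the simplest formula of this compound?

C3H4N2

mol C = 2.23 g CO₂ ÷ 44.009 g/mol = 0.05067 mol
mol H = 2 × 0.609 g H₂O ÷ 18.015 g/mol = 0.06761 mol
mol N = 2 × 0.473 g N₂ ÷ 28.014 g/mol = 0.03377 mol
Divide by the smallest (0.03377 mol): C 1.501, H 2.002, N 1.000
Multiplying each by 2 gives whole numbers: C 3.00, H 4.00, N 2.00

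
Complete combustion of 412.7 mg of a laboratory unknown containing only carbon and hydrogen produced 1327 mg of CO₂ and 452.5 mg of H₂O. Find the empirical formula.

mol C = 1.327 g CO₂ ÷ 44.009 g/mol = 0.030153 mol
mol H = 2 × 0.4525 g H₂O ÷ 18.015 g/mol = 0.050236 mol
Divide by the smallest (0.030153 mol): C 1.000, H 1.666
Multiplying each by 3 gives whole numbers: C 3.00, H 5.00

C3H5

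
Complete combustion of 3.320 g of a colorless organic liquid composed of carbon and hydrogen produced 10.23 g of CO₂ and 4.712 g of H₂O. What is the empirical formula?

mol C = 10.23 g CO₂ ÷ 44.009 g/mol = 0.23245 mol
mol H = 2 × 4.712 g H₂O ÷ 18.015 g/mol = 0.52312 mol
Divide by the smallest (0.23245 mol): C 1.000, H 2.250
Multiplying each by 4 gives whole numbers: C 4.00, H 9.00

C4H9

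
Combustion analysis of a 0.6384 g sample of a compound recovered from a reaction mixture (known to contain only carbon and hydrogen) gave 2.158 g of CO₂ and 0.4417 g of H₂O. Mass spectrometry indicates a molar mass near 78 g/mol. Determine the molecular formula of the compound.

mol C = 2.158 g CO₂ ÷ 44.009 g/mol = 0.049035 mol
mol H = 2 × 0.4417 g H₂O ÷ 18.015 g/mol = 0.049037 mol
Divide by the smallest (0.049035 mol): C 1.000, H 1.000
Empirical formula: CH
Empirical-formula mass = 13.02 g/mol; 78 ÷ 13.02 ≈ 6, so the molecular formula is C6H6.

C6H6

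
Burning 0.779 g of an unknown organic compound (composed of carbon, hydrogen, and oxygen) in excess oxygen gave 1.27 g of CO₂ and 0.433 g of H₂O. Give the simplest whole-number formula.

C6H10O5

mol C = 1.27 g CO₂ ÷ 44.009 g/mol = 0.02886 mol
mol H = 2 × 0.433 g H₂O ÷ 18.015 g/mol = 0.04807 mol
mass O = 0.779 − (0.3466 + 0.04846) = 0.3839 g → mol O = 0.3839 ÷ 15.999 = 0.02400 mol
Divide by the smallest (0.02400 mol): C 1.203, H 2.003, O 1.000
Multiplying each by 5 gives whole numbers: C 6.01, H 10.02, O 5.00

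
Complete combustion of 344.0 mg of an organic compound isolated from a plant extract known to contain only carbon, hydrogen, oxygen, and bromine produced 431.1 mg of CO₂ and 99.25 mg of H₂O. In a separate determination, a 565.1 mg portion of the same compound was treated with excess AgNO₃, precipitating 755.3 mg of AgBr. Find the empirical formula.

mol C = 0.4311 g CO₂ ÷ 44.009 g/mol = 0.0097957 mol
mol H = 2 × 0.09925 g H₂O ÷ 18.015 g/mol = 0.011019 mol
From the AgBr data: mol Br per gram of compound = (0.7553 ÷ 187.772) ÷ 0.5651 = 0.0071181 mol/g, so in the 0.3440 g combustion sample mol Br = 0.0024486 mol
mass O = 0.3440 − (0.11766 + 0.011107 + 0.19565) = 0.019582 g → mol O = 0.019582 ÷ 15.999 = 0.0012240 mol
Divide by the smallest (0.0012240 mol): C 8.003, H 9.002, Br 2.001, O 1.000

C8H9Br2O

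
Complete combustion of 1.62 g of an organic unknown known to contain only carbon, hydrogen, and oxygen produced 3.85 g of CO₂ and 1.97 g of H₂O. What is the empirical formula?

C4H10O

mol C = 3.85 g CO₂ ÷ 44.009 g/mol = 0.08748 mol
mol H = 2 × 1.97 g H₂O ÷ 18.015 g/mol = 0.2187 mol
mass O = 1.62 − (1.051 + 0.2205) = 0.3488 g → mol O = 0.3488 ÷ 15.999 = 0.02180 mol
Divide by the smallest (0.02180 mol): C 4.013, H 10.032, O 1.000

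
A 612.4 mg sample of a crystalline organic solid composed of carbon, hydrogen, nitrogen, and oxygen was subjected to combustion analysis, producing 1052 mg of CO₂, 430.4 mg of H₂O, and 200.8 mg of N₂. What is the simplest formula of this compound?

mol C = 1.052 g CO₂ ÷ 44.009 g/mol = 0.023904 mol
mol H = 2 × 0.4304 g H₂O ÷ 18.015 g/mol = 0.047782 mol
mol N = 2 × 0.2008 g N₂ ÷ 28.014 g/mol = 0.014336 mol
mass O = 0.6124 − (0.28711 + 0.048165 + 0.20080) = 0.076322 g → mol O = 0.076322 ÷ 15.999 = 0.0047704 mol
Divide by the smallest (0.0047704 mol): C 5.011, H 10.016, N 3.005, O 1.000

C5H10N3O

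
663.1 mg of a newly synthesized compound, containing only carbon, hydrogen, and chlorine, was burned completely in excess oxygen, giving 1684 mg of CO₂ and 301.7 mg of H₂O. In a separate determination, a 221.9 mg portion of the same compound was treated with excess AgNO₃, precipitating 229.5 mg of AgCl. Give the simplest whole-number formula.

mol C = 1.684 g CO₂ ÷ 44.009 g/mol = 0.038265 mol
mol H = 2 × 0.3017 g H₂O ÷ 18.015 g/mol = 0.033494 mol
From the AgCl data: mol Cl per gram of compound = (0.2295 ÷ 143.318) ÷ 0.2219 = 0.0072165 mol/g, so in the 0.6631 g combustion sample mol Cl = 0.0047852 mol
Divide by the smallest (0.0047852 mol): C 7.996, H 7.000, Cl 1.000

C8H7Cl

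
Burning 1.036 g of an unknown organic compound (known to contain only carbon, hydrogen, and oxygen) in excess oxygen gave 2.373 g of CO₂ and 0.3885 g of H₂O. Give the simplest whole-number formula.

mol C = 2.373 g CO₂ ÷ 44.009 g/mol = 0.053921 mol
mol H = 2 × 0.3885 g H₂O ÷ 18.015 g/mol = 0.043131 mol
mass O = 1.036 − (0.64764 + 0.043476) = 0.34488 g → mol O = 0.34488 ÷ 15.999 = 0.021556 mol
Divide by the smallest (0.021556 mol): C 2.501, H 2.001, O 1.000
Multiplying each by 2 gives whole numbers: C 5.00, H 4.00, O 2.00

C5H4O2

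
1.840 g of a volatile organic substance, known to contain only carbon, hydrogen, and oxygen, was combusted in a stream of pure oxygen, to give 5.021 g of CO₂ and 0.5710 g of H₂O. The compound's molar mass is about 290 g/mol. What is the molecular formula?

C18H10O4

mol C = 5.021 g CO₂ ÷ 44.009 g/mol = 0.11409 mol
mol H = 2 × 0.5710 g H₂O ÷ 18.015 g/mol = 0.063392 mol
mass O = 1.840 − (1.3703 + 0.063899) = 0.40576 g → mol O = 0.40576 ÷ 15.999 = 0.025362 mol
Divide by the smallest (0.025362 mol): C 4.499, H 2.499, O 1.000
Multiplying each by 2 gives whole numbers: C 9.00, H 5.00, O 2.00
Empirical formula: C9H5O2
Empirical-formula mass = 145.14 g/mol; 290 ÷ 145.14 ≈ 2, so the molecular formula is C18H10O4.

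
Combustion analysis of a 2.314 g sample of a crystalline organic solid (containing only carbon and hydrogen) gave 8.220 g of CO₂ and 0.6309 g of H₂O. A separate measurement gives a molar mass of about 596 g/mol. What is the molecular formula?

C48H18

mol C = 8.220 g CO₂ ÷ 44.009 g/mol = 0.18678 mol
mol H = 2 × 0.6309 g H₂O ÷ 18.015 g/mol = 0.070042 mol
Divide by the smallest (0.070042 mol): C 2.667, H 1.000
Multiplying each by 3 gives whole numbers: C 8.00, H 3.00
Empirical formula: C8H3
Empirical-formula mass = 99.11 g/mol; 596 ÷ 99.11 ≈ 6, so the molecular formula is C48H18.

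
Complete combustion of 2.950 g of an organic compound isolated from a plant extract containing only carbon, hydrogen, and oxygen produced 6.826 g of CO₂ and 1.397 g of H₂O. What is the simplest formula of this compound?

mol C = 6.826 g CO₂ ÷ 44.009 g/mol = 0.15510 mol
mol H = 2 × 1.397 g H₂O ÷ 18.015 g/mol = 0.15509 mol
mass O = 2.950 − (1.8630 + 0.15633) = 0.93070 g → mol O = 0.93070 ÷ 15.999 = 0.058173 mol
Divide by the smallest (0.058173 mol): C 2.666, H 2.666, O 1.000
Multiplying each by 3 gives whole numbers: C 8.00, H 8.00, O 3.00

C8H8O3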